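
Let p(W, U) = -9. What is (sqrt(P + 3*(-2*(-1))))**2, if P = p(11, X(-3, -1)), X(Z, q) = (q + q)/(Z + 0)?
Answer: -3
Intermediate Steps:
X(Z, q) = 2*q/Z (X(Z, q) = (2*q)/Z = 2*q/Z)
P = -9
(sqrt(P + 3*(-2*(-1))))**2 = (sqrt(-9 + 3*(-2*(-1))))**2 = (sqrt(-9 + 3*2))**2 = (sqrt(-9 + 6))**2 = (sqrt(-3))**2 = (I*sqrt(3))**2 = -3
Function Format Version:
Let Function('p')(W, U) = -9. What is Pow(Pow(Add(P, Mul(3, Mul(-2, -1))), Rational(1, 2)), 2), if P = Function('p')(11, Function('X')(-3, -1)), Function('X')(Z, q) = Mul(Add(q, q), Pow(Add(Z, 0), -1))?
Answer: -3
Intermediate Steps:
Function('X')(Z, q) = Mul(2, q, Pow(Z, -1)) (Function('X')(Z, q) = Mul(Mul(2, q), Pow(Z, -1)) = Mul(2, q, Pow(Z, -1)))
P = -9
Pow(Pow(Add(P, Mul(3, Mul(-2, -1))), Rational(1, 2)), 2) = Pow(Pow(Add(-9, Mul(3, Mul(-2, -1))), Rational(1, 2)), 2) = Pow(Pow(Add(-9, Mul(3, 2)), Rational(1, 2)), 2) = Pow(Pow(Add(-9, 6), Rational(1, 2)), 2) = Pow(Pow(-3, Rational(1, 2)), 2) = Pow(Mul(I, Pow(3, Rational(1, 2))), 2) = -3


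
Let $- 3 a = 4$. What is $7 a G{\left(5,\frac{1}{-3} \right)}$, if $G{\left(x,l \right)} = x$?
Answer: $- \frac{140}{3} \approx -46.667$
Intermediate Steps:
$a = - \frac{4}{3}$ ($a = \left(- \frac{1}{3}\right) 4 = - \frac{4}{3} \approx -1.3333$)
$7 a G{\left(5,\frac{1}{-3} \right)} = 7 \left(- \frac{4}{3}\right) 5 = \left(- \frac{28}{3}\right) 5 = - \frac{140}{3}$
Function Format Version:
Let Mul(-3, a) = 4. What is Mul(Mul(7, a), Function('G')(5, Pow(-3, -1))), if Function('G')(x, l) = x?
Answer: Rational(-140, 3) ≈ -46.667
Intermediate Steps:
a = Rational(-4, 3) (a = Mul(Rational(-1, 3), 4) = Rational(-4, 3) ≈ -1.3333)
Mul(Mul(7, a), Function('G')(5, Pow(-3, -1))) = Mul(Mul(7, Rational(-4, 3)), 5) = Mul(Rational(-28, 3), 5) = Rational(-140, 3)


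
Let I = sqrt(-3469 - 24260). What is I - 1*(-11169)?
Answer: 11169 + 3*I*sqrt(3081) ≈ 11169.0 + 166.52*I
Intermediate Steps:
I = 3*I*sqrt(3081) (I = sqrt(-27729) = 3*I*sqrt(3081) ≈ 166.52*I)
I - 1*(-11169) = 3*I*sqrt(3081) - 1*(-11169) = 3*I*sqrt(3081) + 11169 = 11169 + 3*I*sqrt(3081)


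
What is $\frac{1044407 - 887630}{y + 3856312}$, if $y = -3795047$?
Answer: $\frac{156777}{61265} \approx 2.559$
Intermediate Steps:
$\frac{1044407 - 887630}{y + 3856312} = \frac{1044407 - 887630}{-3795047 + 3856312} = \frac{156777}{61265}$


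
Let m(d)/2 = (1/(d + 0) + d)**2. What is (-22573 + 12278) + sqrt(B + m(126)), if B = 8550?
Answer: -10295 + sqrt(639898058)/126 ≈ -10094.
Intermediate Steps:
m(d) = 2*(d + 1/d)**2 (m(d) = 2*(1/(d + 0) + d)**2 = 2*(1/d + d)**2 = 2*(d + 1/d)**2)
(-22573 + 12278) + sqrt(B + m(126)) = (-22573 + 12278) + sqrt(8550 + 2*(1 + 126**2)**2/126**2) = -10295 + sqrt(8550 + 2*(1/15876)*(1 + 15876)**2) = -10295 + sqrt(8550 + 2*(1/15876)*15877**2) = -10295 + sqrt(8550 + 2*(1/15876)*252079129) = -10295 + sqrt(8550 + 252079129/7938) = -10295 + sqrt(319949029/7938) = -10295 + sqrt(639898058)/126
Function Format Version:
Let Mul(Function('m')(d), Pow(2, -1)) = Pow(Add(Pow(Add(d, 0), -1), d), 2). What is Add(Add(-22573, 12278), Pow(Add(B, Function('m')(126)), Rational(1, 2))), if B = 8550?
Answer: Add(-10295, Mul(Rational(1, 126), Pow(639898058, Rational(1, 2)))) ≈ -10094.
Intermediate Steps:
Function('m')(d) = Mul(2, Pow(Add(d, Pow(d, -1)), 2)) (Function('m')(d) = Mul(2, Pow(Add(Pow(Add(d, 0), -1), d), 2)) = Mul(2, Pow(Add(Pow(d, -1), d), 2)) = Mul(2, Pow(Add(d, Pow(d, -1)), 2)))
Add(Add(-22573, 12278), Pow(Add(B, Function('m')(126)), Rational(1, 2))) = Add(Add(-22573, 12278), Pow(Add(8550, Mul(2, Pow(126, -2), Pow(Add(1, Pow(126, 2)), 2))), Rational(1, 2))) = Add(-10295, Pow(Add(8550, Mul(2, Rational(1, 15876), Pow(Add(1, 15876), 2))), Rational(1, 2))) = Add(-10295, Pow(Add(8550, Mul(2, Rational(1, 15876), Pow(15877, 2))), Rational(1, 2))) = Add(-10295, Pow(Add(8550, Mul(2, Rational(1, 15876), 252079129)), Rational(1, 2))) = Add(-10295, Pow(Add(8550, Rational(252079129, 7938)), Rational(1, 2))) = Add(-10295, Pow(Rational(319949029, 7938), Rational(1, 2))) = Add(-10295, Mul(Rational(1, 126), Pow(639898058, Rational(1, 2))))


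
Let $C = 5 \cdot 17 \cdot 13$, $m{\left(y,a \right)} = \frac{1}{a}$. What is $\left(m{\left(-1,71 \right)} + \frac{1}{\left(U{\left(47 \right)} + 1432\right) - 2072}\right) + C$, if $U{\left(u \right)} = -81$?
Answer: $\frac{56566705}{51191} \approx 1105.0$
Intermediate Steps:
$C = 1105$ ($C = 85 \cdot 13 = 1105$)
$\left(m{\left(-1,71 \right)} + \frac{1}{\left(U{\left(47 \right)} + 1432\right) - 2072}\right) + C = \left(\frac{1}{71} + \frac{1}{\left(-81 + 1432\right) - 2072}\right) + 1105 = \left(\frac{1}{71} + \frac{1}{1351 - 2072}\right) + 1105 = \left(\frac{1}{71} + \frac{1}{-721}\right) + 1105 = \left(\frac{1}{71} - \frac{1}{721}\right) + 1105 = \frac{650}{51191} + 1105 = \frac{56566705}{51191}$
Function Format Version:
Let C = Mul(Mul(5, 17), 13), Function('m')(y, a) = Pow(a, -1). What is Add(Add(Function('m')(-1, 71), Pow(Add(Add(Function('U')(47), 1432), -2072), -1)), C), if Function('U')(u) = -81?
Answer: Rational(56566705, 51191) ≈ 1105.0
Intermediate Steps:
C = 1105 (C = Mul(85, 13) = 1105)
Add(Add(Function('m')(-1, 71), Pow(Add(Add(Function('U')(47), 1432), -2072), -1)), C) = Add(Add(Pow(71, -1), Pow(Add(Add(-81, 1432), -2072), -1)), 1105) = Add(Add(Rational(1, 71), Pow(Add(1351, -2072), -1)), 1105) = Add(Add(Rational(1, 71), Pow(-721, -1)), 1105) = Add(Add(Rational(1, 71), Rational(-1, 721)), 1105) = Add(Rational(650, 51191), 1105) = Rational(56566705, 51191)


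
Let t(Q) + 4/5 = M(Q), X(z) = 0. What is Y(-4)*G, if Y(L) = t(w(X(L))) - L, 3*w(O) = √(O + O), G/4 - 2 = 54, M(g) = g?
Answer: 3584/5 ≈ 716.80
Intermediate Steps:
G = 224 (G = 8 + 4*54 = 8 + 216 = 224)
w(O) = √2*√O/3 (w(O) = √(O + O)/3 = √(2*O)/3 = (√2*√O)/3 = √2*√O/3)
t(Q) = -⅘ + Q
Y(L) = -⅘ - L (Y(L) = (-⅘ + √2*√0/3) - L = (-⅘ + (⅓)*√2*0) - L = (-⅘ + 0) - L = -⅘ - L)
Y(-4)*G = (-⅘ - 1*(-4))*224 = (-⅘ + 4)*224 = (16/5)*224 = 3584/5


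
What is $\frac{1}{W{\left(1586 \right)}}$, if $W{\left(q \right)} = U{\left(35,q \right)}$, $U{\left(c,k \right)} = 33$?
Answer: $\frac{1}{33} \approx 0.030303$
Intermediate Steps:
$W{\left(q \right)} = 33$
$\frac{1}{W{\left(1586 \right)}} = \frac{1}{33}$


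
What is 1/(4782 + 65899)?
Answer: 1/70681 ≈ 1.4148e-5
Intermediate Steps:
1/(4782 + 65899) = 1/70681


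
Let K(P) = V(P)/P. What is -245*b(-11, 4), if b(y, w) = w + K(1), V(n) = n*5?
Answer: -2205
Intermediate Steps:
V(n) = 5*n
K(P) = 5 (K(P) = (5*P)/P = 5)
b(y, w) = 5 + w (b(y, w) = w + 5 = 5 + w)
-245*b(-11, 4) = -245*(5 + 4) = -245*9 = -2205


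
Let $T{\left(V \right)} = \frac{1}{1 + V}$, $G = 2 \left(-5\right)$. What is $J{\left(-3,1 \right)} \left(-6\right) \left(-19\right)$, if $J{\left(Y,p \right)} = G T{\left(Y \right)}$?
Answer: $570$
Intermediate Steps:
$G = -10$
$J{\left(Y,p \right)} = - \frac{10}{1 + Y}$
$J{\left(-3,1 \right)} \left(-6\right) \left(-19\right) = - \frac{10}{1 - 3} \left(-6\right) \left(-19\right) = - \frac{10}{-2} \left(-6\right) \left(-19\right) = \left(-10\right) \left(- \frac{1}{2}\right) \left(-6\right) \left(-19\right) = 5 \left(-6\right) \left(-19\right) = \left(-30\right) \left(-19\right) = 570$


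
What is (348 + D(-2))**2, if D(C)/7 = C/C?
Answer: 126025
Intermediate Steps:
D(C) = 7 (D(C) = 7*(C/C) = 7*1 = 7)
(348 + D(-2))**2 = (348 + 7)**2 = 355**2 = 126025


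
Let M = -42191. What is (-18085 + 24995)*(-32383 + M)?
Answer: -515306340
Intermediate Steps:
(-18085 + 24995)*(-32383 + M) = (-18085 + 24995)*(-32383 - 42191) = 6910*(-74574) = -515306340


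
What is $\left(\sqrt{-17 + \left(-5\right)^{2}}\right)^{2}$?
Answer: $8$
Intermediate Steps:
$\left(\sqrt{-17 + \left(-5\right)^{2}}\right)^{2} = \left(\sqrt{-17 + 25}\right)^{2} = \left(\sqrt{8}\right)^{2} = \left(2 \sqrt{2}\right)^{2} = 8$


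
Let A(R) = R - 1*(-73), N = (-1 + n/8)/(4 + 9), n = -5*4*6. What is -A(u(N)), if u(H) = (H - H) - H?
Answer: -965/13 ≈ -74.231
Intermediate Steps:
n = -120 (n = -20*6 = -120)
N = -16/13 (N = (-1 - 120/8)/(4 + 9) = (-1 - 120*⅛)/13 = (-1 - 15)*(1/13) = -16*1/13 = -16/13 ≈ -1.2308)
u(H) = -H (u(H) = 0 - H = -H)
A(R) = 73 + R (A(R) = R + 73 = 73 + R)
-A(u(N)) = -(73 - 1*(-16/13)) = -(73 + 16/13) = -1*965/13 = -965/13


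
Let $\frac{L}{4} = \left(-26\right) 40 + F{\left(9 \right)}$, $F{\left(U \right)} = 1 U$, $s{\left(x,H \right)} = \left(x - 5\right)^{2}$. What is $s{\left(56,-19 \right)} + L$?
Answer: $-1523$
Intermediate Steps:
$s{\left(x,H \right)} = \left(-5 + x\right)^{2}$
$F{\left(U \right)} = U$
$L = -4124$ ($L = 4 \left(\left(-26\right) 40 + 9\right) = 4 \left(-1040 + 9\right) = 4 \left(-1031\right) = -4124$)
$s{\left(56,-19 \right)} + L = \left(-5 + 56\right)^{2} - 4124 = 51^{2} - 4124 = 2601 - 4124 = -1523$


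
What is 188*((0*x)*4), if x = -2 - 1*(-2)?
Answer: 0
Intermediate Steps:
x = 0 (x = -2 + 2 = 0)
188*((0*x)*4) = 188*((0*0)*4) = 188*(0*4) = 188*0 = 0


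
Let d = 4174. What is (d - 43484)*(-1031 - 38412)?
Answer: 1550504330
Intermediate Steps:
(d - 43484)*(-1031 - 38412) = (4174 - 43484)*(-1031 - 38412) = -39310*(-39443) = 1550504330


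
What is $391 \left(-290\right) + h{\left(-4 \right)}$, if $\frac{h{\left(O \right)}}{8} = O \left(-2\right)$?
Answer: $-113326$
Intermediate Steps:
$h{\left(O \right)} = - 16 O$ ($h{\left(O \right)} = 8 O \left(-2\right) = 8 \left(- 2 O\right) = - 16 O$)
$391 \left(-290\right) + h{\left(-4 \right)} = 391 \left(-290\right) - -64 = -113390 + 64 = -113326$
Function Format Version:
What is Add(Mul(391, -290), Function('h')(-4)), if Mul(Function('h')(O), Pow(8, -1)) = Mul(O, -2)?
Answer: -113326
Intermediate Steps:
Function('h')(O) = Mul(-16, O) (Function('h')(O) = Mul(8, Mul(O, -2)) = Mul(8, Mul(-2, O)) = Mul(-16, O))
Add(Mul(391, -290), Function('h')(-4)) = Add(Mul(391, -290), Mul(-16, -4)) = Add(-113390, 64) = -113326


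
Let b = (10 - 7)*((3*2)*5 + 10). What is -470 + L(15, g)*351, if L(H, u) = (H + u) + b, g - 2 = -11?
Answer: 43756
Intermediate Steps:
g = -9 (g = 2 - 11 = -9)
b = 120 (b = 3*(6*5 + 10) = 3*(30 + 10) = 3*40 = 120)
L(H, u) = 120 + H + u (L(H, u) = (H + u) + 120 = 120 + H + u)
-470 + L(15, g)*351 = -470 + (120 + 15 - 9)*351 = -470 + 126*351 = -470 + 44226 = 43756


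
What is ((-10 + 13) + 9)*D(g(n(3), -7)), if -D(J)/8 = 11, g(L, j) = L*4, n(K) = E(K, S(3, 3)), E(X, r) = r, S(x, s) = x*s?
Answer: -1056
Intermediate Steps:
S(x, s) = s*x
n(K) = 9 (n(K) = 3*3 = 9)
g(L, j) = 4*L
D(J) = -88 (D(J) = -8*11 = -88)
((-10 + 13) + 9)*D(g(n(3), -7)) = ((-10 + 13) + 9)*(-88) = (3 + 9)*(-88) = 12*(-88) = -1056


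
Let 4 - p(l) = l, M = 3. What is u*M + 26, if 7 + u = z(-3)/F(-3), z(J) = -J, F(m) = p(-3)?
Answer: 44/7 ≈ 6.2857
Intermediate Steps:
p(l) = 4 - l
F(m) = 7 (F(m) = 4 - 1*(-3) = 4 + 3 = 7)
u = -46/7 (u = -7 - 1*(-3)/7 = -7 + 3*(⅐) = -7 + 3/7 = -46/7 ≈ -6.5714)
u*M + 26 = -46/7*3 + 26 = -138/7 + 26 = 44/7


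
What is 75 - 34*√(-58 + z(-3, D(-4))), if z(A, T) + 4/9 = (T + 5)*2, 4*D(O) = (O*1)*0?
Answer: 75 - 68*I*√109/3 ≈ 75.0 - 236.65*I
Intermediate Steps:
D(O) = 0 (D(O) = ((O*1)*0)/4 = (O*0)/4 = (¼)*0 = 0)
z(A, T) = 86/9 + 2*T (z(A, T) = -4/9 + (T + 5)*2 = -4/9 + (5 + T)*2 = -4/9 + (10 + 2*T) = 86/9 + 2*T)
75 - 34*√(-58 + z(-3, D(-4))) = 75 - 34*√(-58 + (86/9 + 2*0)) = 75 - 34*√(-58 + (86/9 + 0)) = 75 - 34*√(-58 + 86/9) = 75 - 68*I*√109/3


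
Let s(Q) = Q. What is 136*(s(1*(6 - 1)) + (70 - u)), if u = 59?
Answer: 2176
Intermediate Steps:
136*(s(1*(6 - 1)) + (70 - u)) = 136*(1*(6 - 1) + (70 - 1*59)) = 136*(1*5 + (70 - 59)) = 136*(5 + 11) = 136*16 = 2176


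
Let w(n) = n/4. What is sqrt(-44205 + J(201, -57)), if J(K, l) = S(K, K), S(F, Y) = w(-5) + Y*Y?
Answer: I*sqrt(15221)/2 ≈ 61.687*I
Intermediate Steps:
w(n) = n/4 (w(n) = n*(1/4) = n/4)
S(F, Y) = -5/4 + Y**2 (S(F, Y) = (1/4)*(-5) + Y*Y = -5/4 + Y**2)
J(K, l) = -5/4 + K**2
sqrt(-44205 + J(201, -57)) = sqrt(-44205 + (-5/4 + 201**2)) = sqrt(-44205 + (-5/4 + 40401)) = sqrt(-44205 + 161599/4) = sqrt(-15221/4) = I*sqrt(15221)/2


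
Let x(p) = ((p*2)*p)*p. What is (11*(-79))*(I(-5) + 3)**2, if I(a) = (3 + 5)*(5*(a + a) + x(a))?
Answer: -4992934221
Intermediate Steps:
x(p) = 2*p**3 (x(p) = ((2*p)*p)*p = (2*p**2)*p = 2*p**3)
I(a) = 16*a**3 + 80*a (I(a) = (3 + 5)*(5*(a + a) + 2*a**3) = 8*(5*(2*a) + 2*a**3) = 8*(10*a + 2*a**3) = 8*(2*a**3 + 10*a) = 16*a**3 + 80*a)
(11*(-79))*(I(-5) + 3)**2 = (11*(-79))*(16*(-5)*(5 + (-5)**2) + 3)**2 = -869*(16*(-5)*(5 + 25) + 3)**2 = -869*(16*(-5)*30 + 3)**2 = -869*(-2400 + 3)**2 = -869*(-2397)**2 = -869*5745609 = -4992934221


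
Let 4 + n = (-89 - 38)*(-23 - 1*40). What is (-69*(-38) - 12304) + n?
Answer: -1685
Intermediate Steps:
n = 7997 (n = -4 + (-89 - 38)*(-23 - 1*40) = -4 - 127*(-23 - 40) = -4 - 127*(-63) = -4 + 8001 = 7997)
(-69*(-38) - 12304) + n = (-69*(-38) - 12304) + 7997 = (2622 - 12304) + 7997 = -9682 + 7997 = -1685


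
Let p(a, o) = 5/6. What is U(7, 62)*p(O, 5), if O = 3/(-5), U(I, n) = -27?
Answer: -45/2 ≈ -22.500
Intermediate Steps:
O = -3/5 (O = 3*(-1/5) = -3/5 ≈ -0.60000)
p(a, o) = 5/6 (p(a, o) = 5*(1/6) = 5/6)
U(7, 62)*p(O, 5) = -27*5/6 = -45/2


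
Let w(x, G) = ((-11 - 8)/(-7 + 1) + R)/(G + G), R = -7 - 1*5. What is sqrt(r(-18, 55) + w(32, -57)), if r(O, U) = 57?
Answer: sqrt(741779)/114 ≈ 7.5550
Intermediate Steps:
R = -12 (R = -7 - 5 = -12)
w(x, G) = -53/(12*G) (w(x, G) = ((-11 - 8)/(-7 + 1) - 12)/(G + G) = (-19/(-6) - 12)/((2*G)) = (-19*(-1/6) - 12)*(1/(2*G)) = (19/6 - 12)*(1/(2*G)) = -53/(12*G))
sqrt(r(-18, 55) + w(32, -57)) = sqrt(57 - 53/12/(-57)) = sqrt(57 - 53/12*(-1/57)) = sqrt(57 + 53/684) = sqrt(39041/684) = sqrt(741779)/114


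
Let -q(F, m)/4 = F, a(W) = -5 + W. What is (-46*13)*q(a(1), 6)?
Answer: -9568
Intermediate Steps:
q(F, m) = -4*F
(-46*13)*q(a(1), 6) = (-46*13)*(-4*(-5 + 1)) = -(-2392)*(-4) = -598*16 = -9568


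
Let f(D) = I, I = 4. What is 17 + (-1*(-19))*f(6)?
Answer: 93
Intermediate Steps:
f(D) = 4
17 + (-1*(-19))*f(6) = 17 - 1*(-19)*4 = 17 + 19*4 = 17 + 76 = 93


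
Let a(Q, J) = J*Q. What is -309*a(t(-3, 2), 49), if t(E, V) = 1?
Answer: -15141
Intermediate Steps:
-309*a(t(-3, 2), 49) = -15141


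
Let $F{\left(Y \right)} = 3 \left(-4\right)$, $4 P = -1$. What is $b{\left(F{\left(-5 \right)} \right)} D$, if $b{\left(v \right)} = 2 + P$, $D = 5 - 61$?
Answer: $-98$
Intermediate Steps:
$P = - \frac{1}{4}$ ($P = \frac{1}{4} \left(-1\right) = - \frac{1}{4} \approx -0.25$)
$F{\left(Y \right)} = -12$
$D = -56$
$b{\left(v \right)} = \frac{7}{4}$ ($b{\left(v \right)} = 2 - \frac{1}{4} = \frac{7}{4}$)
$b{\left(F{\left(-5 \right)} \right)} D = \frac{7}{4} \left(-56\right) = -98$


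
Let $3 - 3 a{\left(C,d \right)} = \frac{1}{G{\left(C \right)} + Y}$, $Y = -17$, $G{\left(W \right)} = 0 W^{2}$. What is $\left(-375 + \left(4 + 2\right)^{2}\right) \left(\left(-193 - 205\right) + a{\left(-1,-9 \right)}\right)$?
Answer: $\frac{2287798}{17} \approx 1.3458 \cdot 10^{5}$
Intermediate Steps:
$G{\left(W \right)} = 0$
$a{\left(C,d \right)} = \frac{52}{51}$ ($a{\left(C,d \right)} = 1 - \frac{1}{3 \left(0 - 17\right)} = 1 - \frac{1}{3 \left(-17\right)} = 1 - - \frac{1}{51} = 1 + \frac{1}{51} = \frac{52}{51}$)
$\left(-375 + \left(4 + 2\right)^{2}\right) \left(\left(-193 - 205\right) + a{\left(-1,-9 \right)}\right) = \left(-375 + \left(4 + 2\right)^{2}\right) \left(\left(-193 - 205\right) + \frac{52}{51}\right) = \left(-375 + 6^{2}\right) \left(\left(-193 - 205\right) + \frac{52}{51}\right) = \left(-375 + 36\right) \left(-398 + \frac{52}{51}\right) = \left(-339\right) \left(- \frac{20246}{51}\right) = \frac{2287798}{17}$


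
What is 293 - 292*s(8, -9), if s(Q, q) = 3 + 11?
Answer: -3795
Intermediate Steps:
s(Q, q) = 14
293 - 292*s(8, -9) = 293 - 292*14 = 293 - 4088 = -3795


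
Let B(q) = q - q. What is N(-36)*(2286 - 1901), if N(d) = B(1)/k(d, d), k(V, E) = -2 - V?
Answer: 0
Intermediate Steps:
B(q) = 0
N(d) = 0 (N(d) = 0/(-2 - d) = 0)
N(-36)*(2286 - 1901) = 0*(2286 - 1901) = 0*385 = 0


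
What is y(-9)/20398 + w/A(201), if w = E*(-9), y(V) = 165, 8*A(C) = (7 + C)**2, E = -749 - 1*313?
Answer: 48964101/27578096 ≈ 1.7755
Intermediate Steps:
E = -1062 (E = -749 - 313 = -1062)
A(C) = (7 + C)**2/8
w = 9558 (w = -1062*(-9) = 9558)
y(-9)/20398 + w/A(201) = 165/20398 + 9558/(((7 + 201)**2/8)) = 165*(1/20398) + 9558/(((1/8)*208**2)) = 165/20398 + 9558/(((1/8)*43264)) = 165/20398 + 9558/5408 = 165/20398 + 9558*(1/5408) = 165/20398 + 4779/2704 = 48964101/27578096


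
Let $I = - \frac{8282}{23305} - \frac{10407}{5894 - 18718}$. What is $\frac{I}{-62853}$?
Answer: $- \frac{136326767}{18784456251960} \approx -7.2574 \cdot 10^{-6}$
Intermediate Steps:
$I = \frac{136326767}{298863320}$ ($I = \left(-8282\right) \frac{1}{23305} - \frac{10407}{5894 - 18718} = - \frac{8282}{23305} - \frac{10407}{-12824} = - \frac{8282}{23305} - - \frac{10407}{12824} = - \frac{8282}{23305} + \frac{10407}{12824} = \frac{136326767}{298863320} \approx 0.45615$)
$\frac{I}{-62853} = \frac{136326767}{298863320 \left(-62853\right)} = \frac{136326767}{298863320} \left(- \frac{1}{62853}\right) = - \frac{136326767}{18784456251960}$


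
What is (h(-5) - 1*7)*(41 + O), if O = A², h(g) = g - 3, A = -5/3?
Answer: -1970/3 ≈ -656.67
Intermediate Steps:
A = -5/3 (A = -5*⅓ = -5/3 ≈ -1.6667)
h(g) = -3 + g
O = 25/9 (O = (-5/3)² = 25/9 ≈ 2.7778)
(h(-5) - 1*7)*(41 + O) = ((-3 - 5) - 1*7)*(41 + 25/9) = (-8 - 7)*(394/9) = -15*394/9 = -1970/3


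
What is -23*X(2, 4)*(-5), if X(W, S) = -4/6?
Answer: -230/3 ≈ -76.667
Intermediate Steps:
X(W, S) = -⅔ (X(W, S) = -4*⅙ = -⅔)
-23*X(2, 4)*(-5) = -23*(-⅔)*(-5) = (46/3)*(-5) = -230/3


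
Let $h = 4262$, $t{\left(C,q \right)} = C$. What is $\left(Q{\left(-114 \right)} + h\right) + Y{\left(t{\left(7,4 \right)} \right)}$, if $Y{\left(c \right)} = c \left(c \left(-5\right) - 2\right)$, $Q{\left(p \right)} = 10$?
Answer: $4013$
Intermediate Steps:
$Y{\left(c \right)} = c \left(-2 - 5 c\right)$ ($Y{\left(c \right)} = c \left(- 5 c - 2\right) = c \left(-2 - 5 c\right)$)
$\left(Q{\left(-114 \right)} + h\right) + Y{\left(t{\left(7,4 \right)} \right)} = \left(10 + 4262\right) - 7 \left(2 + 5 \cdot 7\right) = 4272 - 7 \left(2 + 35\right) = 4272 - 7 \cdot 37 = 4272 - 259 = 4013$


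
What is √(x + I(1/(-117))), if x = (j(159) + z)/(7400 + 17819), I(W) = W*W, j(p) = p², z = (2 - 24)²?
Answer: 8*√138989121634/2950623 ≈ 1.0108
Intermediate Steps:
z = 484 (z = (-22)² = 484)
I(W) = W²
x = 25765/25219 (x = (159² + 484)/(7400 + 17819) = (25281 + 484)/25219 = 25765*(1/25219) = 25765/25219 ≈ 1.0217)
√(x + I(1/(-117))) = √(25765/25219 + (1/(-117))²) = √(25765/25219 + (-1/117)²) = √(25765/25219 + 1/13689) = √(352722304/345222891) = 8*√138989121634/2950623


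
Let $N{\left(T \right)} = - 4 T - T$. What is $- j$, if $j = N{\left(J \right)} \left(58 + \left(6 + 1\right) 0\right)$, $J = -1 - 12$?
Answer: $-3770$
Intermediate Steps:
$J = -13$ ($J = -1 - 12 = -13$)
$N{\left(T \right)} = - 5 T$
$j = 3770$ ($j = \left(-5\right) \left(-13\right) \left(58 + \left(6 + 1\right) 0\right) = 65 \left(58 + 7 \cdot 0\right) = 65 \left(58 + 0\right) = 65 \cdot 58 = 3770$)
$- j = \left(-1\right) 3770 = -3770$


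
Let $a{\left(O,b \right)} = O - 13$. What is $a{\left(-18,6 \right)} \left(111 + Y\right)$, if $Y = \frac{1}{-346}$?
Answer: $- \frac{1190555}{346} \approx -3440.9$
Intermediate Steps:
$Y = - \frac{1}{346} \approx -0.0028902$
$a{\left(O,b \right)} = -13 + O$
$a{\left(-18,6 \right)} \left(111 + Y\right) = \left(-13 - 18\right) \left(111 - \frac{1}{346}\right) = \left(-31\right) \frac{38405}{346} = - \frac{1190555}{346}$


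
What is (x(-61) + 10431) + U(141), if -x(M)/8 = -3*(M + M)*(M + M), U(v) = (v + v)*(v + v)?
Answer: 447171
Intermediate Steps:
U(v) = 4*v² (U(v) = (2*v)*(2*v) = 4*v²)
x(M) = 96*M² (x(M) = -(-24)*(M + M)*(M + M) = -(-24)*(2*M)*(2*M) = -(-24)*4*M² = -(-96)*M² = 96*M²)
(x(-61) + 10431) + U(141) = (96*(-61)² + 10431) + 4*141² = (96*3721 + 10431) + 4*19881 = (357216 + 10431) + 79524 = 367647 + 79524 = 447171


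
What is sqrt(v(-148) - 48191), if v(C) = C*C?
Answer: I*sqrt(26287) ≈ 162.13*I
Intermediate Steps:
v(C) = C**2
sqrt(v(-148) - 48191) = sqrt((-148)**2 - 48191) = sqrt(21904 - 48191) = sqrt(-26287) = I*sqrt(26287)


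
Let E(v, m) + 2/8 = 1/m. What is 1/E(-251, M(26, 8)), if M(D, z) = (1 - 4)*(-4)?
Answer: -6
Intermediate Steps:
M(D, z) = 12 (M(D, z) = -3*(-4) = 12)
E(v, m) = -1/4 + 1/m
1/E(-251, M(26, 8)) = 1/((1/4)*(4 - 1*12)/12) = 1/((1/4)*(1/12)*(4 - 12)) = 1/((1/4)*(1/12)*(-8)) = 1/(-1/6) = -6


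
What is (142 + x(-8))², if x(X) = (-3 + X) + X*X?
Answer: 38025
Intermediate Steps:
x(X) = -3 + X + X² (x(X) = (-3 + X) + X² = -3 + X + X²)
(142 + x(-8))² = (142 + (-3 - 8 + (-8)²))² = (142 + (-3 - 8 + 64))² = (142 + 53)² = 195² = 38025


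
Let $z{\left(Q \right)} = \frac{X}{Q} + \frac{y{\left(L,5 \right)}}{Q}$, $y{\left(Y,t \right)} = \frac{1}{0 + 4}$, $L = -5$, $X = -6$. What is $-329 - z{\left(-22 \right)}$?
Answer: $- \frac{28975}{88} \approx -329.26$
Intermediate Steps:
$y{\left(Y,t \right)} = \frac{1}{4}$
$z{\left(Q \right)} = - \frac{23}{4 Q}$ ($z{\left(Q \right)} = - \frac{6}{Q} + \frac{1}{4 Q} = - \frac{23}{4 Q}$)
$-329 - z{\left(-22 \right)} = -329 - - \frac{23}{4 \left(-22\right)} = -329 - \left(- \frac{23}{4}\right) \left(- \frac{1}{22}\right) = -329 - \frac{23}{88} = - \frac{28975}{88}$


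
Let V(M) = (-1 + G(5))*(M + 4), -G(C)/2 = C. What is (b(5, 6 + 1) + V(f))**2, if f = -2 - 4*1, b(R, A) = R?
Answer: 729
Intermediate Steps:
G(C) = -2*C
f = -6 (f = -2 - 4 = -6)
V(M) = -44 - 11*M (V(M) = (-1 - 2*5)*(M + 4) = (-1 - 10)*(4 + M) = -11*(4 + M) = -44 - 11*M)
(b(5, 6 + 1) + V(f))**2 = (5 + (-44 - 11*(-6)))**2 = (5 + (-44 + 66))**2 = (5 + 22)**2 = 27**2 = 729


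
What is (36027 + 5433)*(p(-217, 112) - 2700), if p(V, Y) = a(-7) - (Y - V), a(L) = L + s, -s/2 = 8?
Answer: -126535920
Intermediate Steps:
s = -16 (s = -2*8 = -16)
a(L) = -16 + L (a(L) = L - 16 = -16 + L)
p(V, Y) = -23 + V - Y (p(V, Y) = (-16 - 7) - (Y - V) = -23 + (V - Y) = -23 + V - Y)
(36027 + 5433)*(p(-217, 112) - 2700) = (36027 + 5433)*((-23 - 217 - 1*112) - 2700) = 41460*((-23 - 217 - 112) - 2700) = 41460*(-352 - 2700) = 41460*(-3052) = -126535920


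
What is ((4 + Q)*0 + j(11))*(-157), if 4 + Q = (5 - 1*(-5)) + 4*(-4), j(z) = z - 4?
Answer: -1099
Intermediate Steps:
j(z) = -4 + z
Q = -10 (Q = -4 + ((5 - 1*(-5)) + 4*(-4)) = -4 + ((5 + 5) - 16) = -4 + (10 - 16) = -4 - 6 = -10)
((4 + Q)*0 + j(11))*(-157) = ((4 - 10)*0 + (-4 + 11))*(-157) = (-6*0 + 7)*(-157) = (0 + 7)*(-157) = 7*(-157) = -1099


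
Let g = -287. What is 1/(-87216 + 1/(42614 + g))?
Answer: -42327/3691591631 ≈ -1.1466e-5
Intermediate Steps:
1/(-87216 + 1/(42614 + g)) = 1/(-87216 + 1/(42614 - 287)) = 1/(-87216 + 1/42327) = 1/(-3691591631/42327) = -42327/3691591631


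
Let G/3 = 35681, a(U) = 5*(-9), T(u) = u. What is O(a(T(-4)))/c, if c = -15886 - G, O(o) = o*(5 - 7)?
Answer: -90/122929 ≈ -0.00073213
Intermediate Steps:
a(U) = -45
G = 107043 (G = 3*35681 = 107043)
O(o) = -2*o (O(o) = o*(-2) = -2*o)
c = -122929 (c = -15886 - 1*107043 = -15886 - 107043 = -122929)
O(a(T(-4)))/c = -2*(-45)/(-122929) = 90*(-1/122929) = -90/122929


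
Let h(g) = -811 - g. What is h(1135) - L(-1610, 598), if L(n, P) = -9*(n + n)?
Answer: -30926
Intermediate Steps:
L(n, P) = -18*n
h(1135) - L(-1610, 598) = (-811 - 1*1135) - (-18)*(-1610) = (-811 - 1135) - 1*28980 = -1946 - 28980 = -30926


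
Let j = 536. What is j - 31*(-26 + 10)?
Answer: 1032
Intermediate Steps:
j - 31*(-26 + 10) = 536 - 31*(-26 + 10) = 536 - 31*(-16) = 536 - 1*(-496) = 536 + 496 = 1032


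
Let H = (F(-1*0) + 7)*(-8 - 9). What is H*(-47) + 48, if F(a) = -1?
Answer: 4842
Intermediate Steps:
H = -102 (H = (-1 + 7)*(-8 - 9) = 6*(-17) = -102)
H*(-47) + 48 = -102*(-47) + 48 = 4794 + 48 = 4842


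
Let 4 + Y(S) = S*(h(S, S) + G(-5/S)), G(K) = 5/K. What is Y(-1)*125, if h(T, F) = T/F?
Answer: -750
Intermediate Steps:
Y(S) = -4 + S*(1 - S) (Y(S) = -4 + S*(S/S + 5/((-5/S))) = -4 + S*(1 + 5*(-S/5)) = -4 + S*(1 - S))
Y(-1)*125 = (-4 - 1 - 1*(-1)**2)*125 = (-4 - 1 - 1*1)*125 = (-4 - 1 - 1)*125 = -6*125 = -750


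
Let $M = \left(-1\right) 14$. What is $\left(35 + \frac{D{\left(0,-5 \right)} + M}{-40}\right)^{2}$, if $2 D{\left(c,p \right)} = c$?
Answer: $\frac{499849}{400} \approx 1249.6$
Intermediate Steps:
$M = -14$
$D{\left(c,p \right)} = \frac{c}{2}$
$\left(35 + \frac{D{\left(0,-5 \right)} + M}{-40}\right)^{2} = \left(35 + \frac{\frac{1}{2} \cdot 0 - 14}{-40}\right)^{2} = \left(35 + \left(0 - 14\right) \left(- \frac{1}{40}\right)\right)^{2} = \left(35 - - \frac{7}{20}\right)^{2} = \left(35 + \frac{7}{20}\right)^{2} = \left(\frac{707}{20}\right)^{2} = \frac{499849}{400}$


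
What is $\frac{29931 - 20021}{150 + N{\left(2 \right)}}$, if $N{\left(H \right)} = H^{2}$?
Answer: $\frac{4955}{77} \approx 64.351$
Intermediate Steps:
$\frac{29931 - 20021}{150 + N{\left(2 \right)}} = \frac{29931 - 20021}{150 + 2^{2}} = \frac{9910}{150 + 4} = \frac{9910}{154} = 9910 \cdot \frac{1}{154} = \frac{4955}{77}$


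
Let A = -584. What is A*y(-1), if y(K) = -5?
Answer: 2920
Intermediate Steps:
A*y(-1) = -584*(-5) = 2920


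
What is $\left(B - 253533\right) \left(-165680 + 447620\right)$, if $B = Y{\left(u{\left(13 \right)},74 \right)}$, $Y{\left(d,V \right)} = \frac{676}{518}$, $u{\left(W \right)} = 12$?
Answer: $- \frac{500365082580}{7} \approx -7.1481 \cdot 10^{10}$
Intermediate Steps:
$Y{\left(d,V \right)} = \frac{338}{259}$ ($Y{\left(d,V \right)} = 676 \cdot \frac{1}{518} = \frac{338}{259}$)
$B = \frac{338}{259} \approx 1.305$
$\left(B - 253533\right) \left(-165680 + 447620\right) = \left(\frac{338}{259} - 253533\right) \left(-165680 + 447620\right) = \left(- \frac{65664709}{259}\right) 281940 = - \frac{500365082580}{7}$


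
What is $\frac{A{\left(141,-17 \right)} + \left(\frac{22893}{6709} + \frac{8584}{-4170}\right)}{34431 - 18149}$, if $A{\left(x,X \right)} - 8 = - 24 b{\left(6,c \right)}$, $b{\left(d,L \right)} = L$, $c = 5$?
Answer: $- \frac{1547748803}{227756930730} \approx -0.0067956$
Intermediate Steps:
$A{\left(x,X \right)} = -112$ ($A{\left(x,X \right)} = 8 - 120 = -112$)
$\frac{A{\left(141,-17 \right)} + \left(\frac{22893}{6709} + \frac{8584}{-4170}\right)}{34431 - 18149} = \frac{-112 + \left(\frac{22893}{6709} + \frac{8584}{-4170}\right)}{34431 - 18149} = \frac{-112 + \left(22893 \cdot \frac{1}{6709} + 8584 \left(- \frac{1}{4170}\right)\right)}{16282} = \left(-112 + \left(\frac{22893}{6709} - \frac{4292}{2085}\right)\right) \frac{1}{16282} = \left(-112 + \frac{18936877}{13988265}\right) \frac{1}{16282} = \left(- \frac{1547748803}{13988265}\right) \frac{1}{16282} = - \frac{1547748803}{227756930730}$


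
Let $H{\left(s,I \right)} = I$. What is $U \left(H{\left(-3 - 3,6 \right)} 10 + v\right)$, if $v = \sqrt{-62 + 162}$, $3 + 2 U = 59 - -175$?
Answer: $8085$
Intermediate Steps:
$U = \frac{231}{2}$ ($U = - \frac{3}{2} + \frac{59 - -175}{2} = - \frac{3}{2} + \frac{59 + 175}{2} = - \frac{3}{2} + \frac{1}{2} \cdot 234 = - \frac{3}{2} + 117 = \frac{231}{2} \approx 115.5$)
$v = 10$ ($v = \sqrt{100} = 10$)
$U \left(H{\left(-3 - 3,6 \right)} 10 + v\right) = \frac{231 \left(6 \cdot 10 + 10\right)}{2} = \frac{231 \left(60 + 10\right)}{2} = \frac{231}{2} \cdot 70 = 8085$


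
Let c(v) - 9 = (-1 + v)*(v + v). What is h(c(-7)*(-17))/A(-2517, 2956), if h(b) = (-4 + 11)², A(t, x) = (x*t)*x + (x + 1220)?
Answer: -49/21993380736 ≈ -2.2279e-9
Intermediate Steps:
A(t, x) = 1220 + x + t*x² (A(t, x) = (t*x)*x + (1220 + x) = t*x² + (1220 + x) = 1220 + x + t*x²)
c(v) = 9 + 2*v*(-1 + v) (c(v) = 9 + (-1 + v)*(v + v) = 9 + (-1 + v)*(2*v) = 9 + 2*v*(-1 + v))
h(b) = 49 (h(b) = 7² = 49)
h(c(-7)*(-17))/A(-2517, 2956) = 49/(1220 + 2956 - 2517*2956²) = 49/(1220 + 2956 - 2517*8737936) = 49/(1220 + 2956 - 21993384912) = 49/(-21993380736) = 49*(-1/21993380736) = -49/21993380736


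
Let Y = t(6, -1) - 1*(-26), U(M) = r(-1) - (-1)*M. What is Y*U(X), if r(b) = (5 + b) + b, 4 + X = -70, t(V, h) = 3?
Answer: -2059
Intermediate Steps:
X = -74 (X = -4 - 70 = -74)
r(b) = 5 + 2*b
U(M) = 3 + M (U(M) = (5 + 2*(-1)) - (-1)*M = (5 - 2) + M = 3 + M)
Y = 29 (Y = 3 - 1*(-26) = 3 + 26 = 29)
Y*U(X) = 29*(3 - 74) = 29*(-71) = -2059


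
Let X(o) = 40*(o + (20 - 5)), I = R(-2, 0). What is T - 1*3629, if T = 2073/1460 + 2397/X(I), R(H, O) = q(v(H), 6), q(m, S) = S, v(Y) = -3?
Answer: -74089411/20440 ≈ -3624.7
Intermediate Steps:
R(H, O) = 6
I = 6
X(o) = 600 + 40*o (X(o) = 40*(o + 15) = 40*(15 + o) = 600 + 40*o)
T = 87349/20440 (T = 2073/1460 + 2397/(600 + 40*6) = 2073*(1/1460) + 2397/(600 + 240) = 2073/1460 + 2397/840 = 2073/1460 + 2397*(1/840) = 2073/1460 + 799/280 = 87349/20440 ≈ 4.2734)
T - 1*3629 = 87349/20440 - 1*3629 = 87349/20440 - 3629 = -74089411/20440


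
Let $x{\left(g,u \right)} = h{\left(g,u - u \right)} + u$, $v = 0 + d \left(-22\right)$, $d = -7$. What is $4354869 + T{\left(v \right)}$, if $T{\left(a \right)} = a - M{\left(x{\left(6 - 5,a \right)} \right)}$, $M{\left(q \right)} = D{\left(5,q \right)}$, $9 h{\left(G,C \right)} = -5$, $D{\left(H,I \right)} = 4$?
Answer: $4355019$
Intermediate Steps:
$v = 154$ ($v = 0 - -154 = 0 + 154 = 154$)
$h{\left(G,C \right)} = - \frac{5}{9}$ ($h{\left(G,C \right)} = \frac{1}{9} \left(-5\right) = - \frac{5}{9}$)
$x{\left(g,u \right)} = - \frac{5}{9} + u$
$M{\left(q \right)} = 4$
$T{\left(a \right)} = -4 + a$ ($T{\left(a \right)} = a - 4 = -4 + a$)
$4354869 + T{\left(v \right)} = 4354869 + \left(-4 + 154\right) = 4354869 + 150 = 4355019$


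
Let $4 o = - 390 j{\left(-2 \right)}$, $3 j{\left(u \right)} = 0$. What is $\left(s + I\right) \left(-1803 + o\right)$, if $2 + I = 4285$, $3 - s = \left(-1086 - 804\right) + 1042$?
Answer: $-9256602$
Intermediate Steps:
$s = 851$ ($s = 3 - \left(\left(-1086 - 804\right) + 1042\right) = 3 - \left(-1890 + 1042\right) = 3 - -848 = 3 + 848 = 851$)
$I = 4283$ ($I = -2 + 4285 = 4283$)
$j{\left(u \right)} = 0$ ($j{\left(u \right)} = \frac{1}{3} \cdot 0 = 0$)
$o = 0$ ($o = \frac{\left(-390\right) 0}{4} = \frac{1}{4} \cdot 0 = 0$)
$\left(s + I\right) \left(-1803 + o\right) = \left(851 + 4283\right) \left(-1803 + 0\right) = 5134 \left(-1803\right) = -9256602$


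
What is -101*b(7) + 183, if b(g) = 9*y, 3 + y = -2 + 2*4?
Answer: -2544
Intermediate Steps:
y = 3 (y = -3 + (-2 + 2*4) = -3 + (-2 + 8) = -3 + 6 = 3)
b(g) = 27 (b(g) = 9*3 = 27)
-101*b(7) + 183 = -101*27 + 183 = -2727 + 183 = -2544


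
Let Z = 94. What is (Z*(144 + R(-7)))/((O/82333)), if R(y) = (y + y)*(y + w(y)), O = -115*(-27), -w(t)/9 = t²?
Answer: 49655361632/3105 ≈ 1.5992e+7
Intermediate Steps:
w(t) = -9*t²
O = 3105
R(y) = 2*y*(y - 9*y²) (R(y) = (y + y)*(y - 9*y²) = (2*y)*(y - 9*y²) = 2*y*(y - 9*y²))
(Z*(144 + R(-7)))/((O/82333)) = (94*(144 + (-7)²*(2 - 18*(-7))))/((3105/82333)) = (94*(144 + 49*(2 + 126)))/((3105*(1/82333))) = (94*(144 + 49*128))/(3105/82333) = (94*(144 + 6272))*(82333/3105) = (94*6416)*(82333/3105) = 603104*(82333/3105) = 49655361632/3105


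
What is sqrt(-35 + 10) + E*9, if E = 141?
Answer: 1269 + 5*I ≈ 1269.0 + 5.0*I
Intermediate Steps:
sqrt(-35 + 10) + E*9 = sqrt(-35 + 10) + 141*9 = sqrt(-25) + 1269 = 5*I + 1269 = 1269 + 5*I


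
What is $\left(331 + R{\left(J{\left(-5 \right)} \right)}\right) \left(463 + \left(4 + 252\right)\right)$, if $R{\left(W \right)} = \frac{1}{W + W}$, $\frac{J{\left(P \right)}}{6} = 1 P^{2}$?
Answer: $\frac{71397419}{300} \approx 2.3799 \cdot 10^{5}$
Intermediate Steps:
$J{\left(P \right)} = 6 P^{2}$ ($J{\left(P \right)} = 6 \cdot 1 P^{2} = 6 P^{2}$)
$R{\left(W \right)} = \frac{1}{2 W}$
$\left(331 + R{\left(J{\left(-5 \right)} \right)}\right) \left(463 + \left(4 + 252\right)\right) = \left(331 + \frac{1}{2 \cdot 6 \left(-5\right)^{2}}\right) \left(463 + \left(4 + 252\right)\right) = \left(331 + \frac{1}{2 \cdot 6 \cdot 25}\right) \left(463 + 256\right) = \left(331 + \frac{1}{2 \cdot 150}\right) 719 = \left(331 + \frac{1}{2} \cdot \frac{1}{150}\right) 719 = \left(331 + \frac{1}{300}\right) 719 = \frac{99301}{300} \cdot 719 = \frac{71397419}{300}$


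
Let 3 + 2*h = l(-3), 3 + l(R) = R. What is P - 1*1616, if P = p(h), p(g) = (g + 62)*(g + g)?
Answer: -4267/2 ≈ -2133.5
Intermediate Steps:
l(R) = -3 + R
h = -9/2 (h = -3/2 + (-3 - 3)/2 = -3/2 + (½)*(-6) = -3/2 - 3 = -9/2 ≈ -4.5000)
p(g) = 2*g*(62 + g) (p(g) = (62 + g)*(2*g) = 2*g*(62 + g))
P = -1035/2 (P = 2*(-9/2)*(62 - 9/2) = 2*(-9/2)*(115/2) = -1035/2 ≈ -517.50)
P - 1*1616 = -1035/2 - 1*1616 = -1035/2 - 1616 = -4267/2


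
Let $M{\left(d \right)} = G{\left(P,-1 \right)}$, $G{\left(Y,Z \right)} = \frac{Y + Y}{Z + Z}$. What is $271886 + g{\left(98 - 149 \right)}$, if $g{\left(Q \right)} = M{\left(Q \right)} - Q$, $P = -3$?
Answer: $271940$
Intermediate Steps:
$G{\left(Y,Z \right)} = \frac{Y}{Z}$ ($G{\left(Y,Z \right)} = \frac{2 Y}{2 Z} = 2 Y \frac{1}{2 Z} = \frac{Y}{Z}$)
$M{\left(d \right)} = 3$ ($M{\left(d \right)} = - \frac{3}{-1} = \left(-3\right) \left(-1\right) = 3$)
$g{\left(Q \right)} = 3 - Q$
$271886 + g{\left(98 - 149 \right)} = 271886 + \left(3 - \left(98 - 149\right)\right) = 271886 + \left(3 - -51\right) = 271886 + \left(3 + 51\right) = 271886 + 54 = 271940$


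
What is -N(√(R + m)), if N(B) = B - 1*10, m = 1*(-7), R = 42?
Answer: 10 - √35 ≈ 4.0839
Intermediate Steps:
m = -7
N(B) = -10 + B (N(B) = B - 10 = -10 + B)
-N(√(R + m)) = -(-10 + √(42 - 7)) = -(-10 + √35) = 10 - √35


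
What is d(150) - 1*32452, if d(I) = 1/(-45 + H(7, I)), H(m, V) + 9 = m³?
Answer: -9378627/289 ≈ -32452.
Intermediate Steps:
H(m, V) = -9 + m³
d(I) = 1/289 (d(I) = 1/(-45 + (-9 + 7³)) = 1/(-45 + (-9 + 343)) = 1/(-45 + 334) = 1/289)
d(150) - 1*32452 = 1/289 - 1*32452 = 1/289 - 32452 = -9378627/289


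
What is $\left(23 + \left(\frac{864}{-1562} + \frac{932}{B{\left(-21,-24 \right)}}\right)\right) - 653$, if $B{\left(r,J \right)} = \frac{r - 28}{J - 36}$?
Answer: $\frac{19542882}{38269} \approx 510.67$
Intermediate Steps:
$B{\left(r,J \right)} = \frac{-28 + r}{-36 + J}$
$\left(23 + \left(\frac{864}{-1562} + \frac{932}{B{\left(-21,-24 \right)}}\right)\right) - 653 = \left(23 + \left(\frac{864}{-1562} + \frac{932}{\frac{1}{-36 - 24} \left(-28 - 21\right)}\right)\right) - 653 = \left(23 + \left(864 \left(- \frac{1}{1562}\right) + \frac{932}{\frac{1}{-60} \left(-49\right)}\right)\right) - 653 = \left(23 - \left(\frac{432}{781} - \frac{932}{\left(- \frac{1}{60}\right) \left(-49\right)}\right)\right) - 653 = \left(23 - \left(\frac{432}{781} - \frac{932}{\frac{49}{60}}\right)\right) - 653 = \left(23 + \left(- \frac{432}{781} + 932 \cdot \frac{60}{49}\right)\right) - 653 = \left(23 + \left(- \frac{432}{781} + \frac{55920}{49}\right)\right) - 653 = \left(23 + \frac{43652352}{38269}\right) - 653 = \frac{44532539}{38269} - 653 = \frac{19542882}{38269}$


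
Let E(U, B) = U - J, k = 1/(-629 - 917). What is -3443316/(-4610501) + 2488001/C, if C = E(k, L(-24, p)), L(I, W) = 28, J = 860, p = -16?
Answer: -17729481379618270/6129942320061 ≈ -2892.3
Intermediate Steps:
k = -1/1546 (k = 1/(-1546) = -1/1546 ≈ -0.00064683)
E(U, B) = -860 + U (E(U, B) = U - 1*860 = U - 860 = -860 + U)
C = -1329561/1546 (C = -860 - 1/1546 = -1329561/1546 ≈ -860.00)
-3443316/(-4610501) + 2488001/C = -3443316/(-4610501) + 2488001/(-1329561/1546) = -3443316*(-1/4610501) + 2488001*(-1546/1329561) = 3443316/4610501 - 3846449546/1329561 = -17729481379618270/6129942320061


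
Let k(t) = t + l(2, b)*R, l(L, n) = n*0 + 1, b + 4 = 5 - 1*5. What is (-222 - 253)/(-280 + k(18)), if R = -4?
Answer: 25/14 ≈ 1.7857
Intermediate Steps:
b = -4 (b = -4 + (5 - 1*5) = -4 + (5 - 5) = -4 + 0 = -4)
l(L, n) = 1 (l(L, n) = 0 + 1 = 1)
k(t) = -4 + t (k(t) = t + 1*(-4) = t - 4 = -4 + t)
(-222 - 253)/(-280 + k(18)) = (-222 - 253)/(-280 + (-4 + 18)) = -475/(-280 + 14) = -475/(-266) = -475*(-1/266) = 25/14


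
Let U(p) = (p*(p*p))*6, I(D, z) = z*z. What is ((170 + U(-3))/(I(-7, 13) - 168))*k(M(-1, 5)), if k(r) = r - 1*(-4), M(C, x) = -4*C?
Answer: 64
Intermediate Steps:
I(D, z) = z²
k(r) = 4 + r (k(r) = r + 4 = 4 + r)
U(p) = 6*p³ (U(p) = (p*p²)*6 = p³*6 = 6*p³)
((170 + U(-3))/(I(-7, 13) - 168))*k(M(-1, 5)) = ((170 + 6*(-3)³)/(13² - 168))*(4 - 4*(-1)) = ((170 + 6*(-27))/(169 - 168))*(4 + 4) = ((170 - 162)/1)*8 = (8*1)*8 = 8*8 = 64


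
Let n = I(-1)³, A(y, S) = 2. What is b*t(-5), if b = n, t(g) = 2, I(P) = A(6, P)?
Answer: 16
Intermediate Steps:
I(P) = 2
n = 8 (n = 2³ = 8)
b = 8
b*t(-5) = 8*2 = 16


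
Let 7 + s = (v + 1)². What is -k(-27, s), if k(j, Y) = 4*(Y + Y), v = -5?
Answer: -72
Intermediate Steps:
s = 9 (s = -7 + (-5 + 1)² = -7 + (-4)² = -7 + 16 = 9)
k(j, Y) = 8*Y (k(j, Y) = 4*(2*Y) = 8*Y)
-k(-27, s) = -8*9 = -1*72 = -72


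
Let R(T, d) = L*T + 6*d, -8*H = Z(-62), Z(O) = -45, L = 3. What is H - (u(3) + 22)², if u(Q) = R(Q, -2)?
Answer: -2843/8 ≈ -355.38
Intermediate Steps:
H = 45/8 (H = -⅛*(-45) = 45/8 ≈ 5.6250)
R(T, d) = 3*T + 6*d
u(Q) = -12 + 3*Q (u(Q) = 3*Q + 6*(-2) = 3*Q - 12 = -12 + 3*Q)
H - (u(3) + 22)² = 45/8 - ((-12 + 3*3) + 22)² = 45/8 - ((-12 + 9) + 22)² = 45/8 - (-3 + 22)² = 45/8 - 1*19² = 45/8 - 1*361 = 45/8 - 361 = -2843/8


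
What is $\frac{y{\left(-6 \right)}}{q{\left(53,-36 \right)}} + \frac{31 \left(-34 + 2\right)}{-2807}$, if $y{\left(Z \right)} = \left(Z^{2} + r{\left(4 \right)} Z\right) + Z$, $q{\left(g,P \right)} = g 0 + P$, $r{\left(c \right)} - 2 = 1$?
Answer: $\frac{169}{8421} \approx 0.020069$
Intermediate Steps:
$r{\left(c \right)} = 3$ ($r{\left(c \right)} = 2 + 1 = 3$)
$q{\left(g,P \right)} = P$ ($q{\left(g,P \right)} = 0 + P = P$)
$y{\left(Z \right)} = Z^{2} + 4 Z$ ($y{\left(Z \right)} = \left(Z^{2} + 3 Z\right) + Z = Z^{2} + 4 Z$)
$\frac{y{\left(-6 \right)}}{q{\left(53,-36 \right)}} + \frac{31 \left(-34 + 2\right)}{-2807} = \frac{\left(-6\right) \left(4 - 6\right)}{-36} + \frac{31 \left(-34 + 2\right)}{-2807} = \left(-6\right) \left(-2\right) \left(- \frac{1}{36}\right) + 31 \left(-32\right) \left(- \frac{1}{2807}\right) = 12 \left(- \frac{1}{36}\right) - - \frac{992}{2807} = - \frac{1}{3} + \frac{992}{2807} = \frac{169}{8421}$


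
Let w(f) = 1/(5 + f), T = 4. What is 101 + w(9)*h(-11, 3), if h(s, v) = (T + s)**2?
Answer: 209/2 ≈ 104.50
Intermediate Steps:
h(s, v) = (4 + s)**2
101 + w(9)*h(-11, 3) = 101 + (4 - 11)**2/(5 + 9) = 101 + (-7)**2/14 = 101 + (1/14)*49 = 101 + 7/2 = 209/2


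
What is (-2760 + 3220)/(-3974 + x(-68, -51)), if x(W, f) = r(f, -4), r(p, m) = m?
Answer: -230/1989 ≈ -0.11564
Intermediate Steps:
x(W, f) = -4
(-2760 + 3220)/(-3974 + x(-68, -51)) = (-2760 + 3220)/(-3974 - 4) = 460/(-3978) = 460*(-1/3978) = -230/1989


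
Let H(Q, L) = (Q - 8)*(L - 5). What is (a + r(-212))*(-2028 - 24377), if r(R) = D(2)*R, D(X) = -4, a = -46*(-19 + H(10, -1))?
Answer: -60044970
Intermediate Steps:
H(Q, L) = (-8 + Q)*(-5 + L)
a = 1426 (a = -46*(-19 + (40 - 8*(-1) - 5*10 - 1*10)) = -46*(-19 + (40 + 8 - 50 - 10)) = -46*(-19 - 12) = -46*(-31) = 1426)
r(R) = -4*R
(a + r(-212))*(-2028 - 24377) = (1426 - 4*(-212))*(-2028 - 24377) = (1426 + 848)*(-26405) = 2274*(-26405) = -60044970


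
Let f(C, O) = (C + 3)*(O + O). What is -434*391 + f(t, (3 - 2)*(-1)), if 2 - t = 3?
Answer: -169698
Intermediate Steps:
t = -1 (t = 2 - 1*3 = 2 - 3 = -1)
f(C, O) = 2*O*(3 + C) (f(C, O) = (3 + C)*(2*O) = 2*O*(3 + C))
-434*391 + f(t, (3 - 2)*(-1)) = -434*391 + 2*((3 - 2)*(-1))*(3 - 1) = -169694 + 2*(1*(-1))*2 = -169694 + 2*(-1)*2 = -169694 - 4 = -169698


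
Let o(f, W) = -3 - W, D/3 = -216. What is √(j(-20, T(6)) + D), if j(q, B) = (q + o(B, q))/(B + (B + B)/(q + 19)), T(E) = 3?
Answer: I*√647 ≈ 25.436*I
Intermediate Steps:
D = -648 (D = 3*(-216) = -648)
j(q, B) = -3/(B + 2*B/(19 + q)) (j(q, B) = (q + (-3 - q))/(B + (B + B)/(q + 19)) = -3/(B + (2*B)/(19 + q)) = -3/(B + 2*B/(19 + q)))
√(j(-20, T(6)) + D) = √(3*(-19 - 1*(-20))/(3*(21 - 20)) - 648) = √(3*(⅓)*(-19 + 20)/1 - 648) = √(3*(⅓)*1*1 - 648) = √(1 - 648) = √(-647) = I*√647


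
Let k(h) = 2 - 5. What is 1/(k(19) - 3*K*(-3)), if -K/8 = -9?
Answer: 1/645 ≈ 0.0015504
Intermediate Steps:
K = 72 (K = -8*(-9) = 72)
k(h) = -3
1/(k(19) - 3*K*(-3)) = 1/(-3 - 3*72*(-3)) = 1/(-3 - 216*(-3)) = 1/(-3 + 648) = 1/645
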